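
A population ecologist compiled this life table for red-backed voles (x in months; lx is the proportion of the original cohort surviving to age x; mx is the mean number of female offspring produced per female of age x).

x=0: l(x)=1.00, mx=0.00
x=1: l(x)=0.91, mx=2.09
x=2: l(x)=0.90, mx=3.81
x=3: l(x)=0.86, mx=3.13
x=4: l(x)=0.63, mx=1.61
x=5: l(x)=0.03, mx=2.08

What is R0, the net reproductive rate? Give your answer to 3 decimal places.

lx·mx by age: 0, 1.9019, 3.429, 2.6918, 1.0143, 0.0624
R0 = Σ lx·mx = 9.0994 → 9.099

9.099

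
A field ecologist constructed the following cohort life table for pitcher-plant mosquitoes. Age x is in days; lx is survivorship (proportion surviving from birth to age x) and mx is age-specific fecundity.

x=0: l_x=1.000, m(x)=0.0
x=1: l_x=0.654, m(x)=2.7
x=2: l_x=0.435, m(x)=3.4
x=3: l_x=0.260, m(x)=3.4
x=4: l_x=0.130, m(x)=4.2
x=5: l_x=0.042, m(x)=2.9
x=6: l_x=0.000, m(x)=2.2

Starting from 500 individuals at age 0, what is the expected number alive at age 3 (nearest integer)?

Expected survivors = N0 · l_3 = 500 × 0.260 = 130 → 130

130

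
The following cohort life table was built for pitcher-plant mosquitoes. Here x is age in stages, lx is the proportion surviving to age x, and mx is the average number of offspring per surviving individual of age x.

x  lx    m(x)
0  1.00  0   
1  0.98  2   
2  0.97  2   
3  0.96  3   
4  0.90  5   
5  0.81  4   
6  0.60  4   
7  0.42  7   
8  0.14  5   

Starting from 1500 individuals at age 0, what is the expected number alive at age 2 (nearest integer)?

Expected survivors = N0 · l_2 = 1500 × 0.97 = 1455 → 1455

1455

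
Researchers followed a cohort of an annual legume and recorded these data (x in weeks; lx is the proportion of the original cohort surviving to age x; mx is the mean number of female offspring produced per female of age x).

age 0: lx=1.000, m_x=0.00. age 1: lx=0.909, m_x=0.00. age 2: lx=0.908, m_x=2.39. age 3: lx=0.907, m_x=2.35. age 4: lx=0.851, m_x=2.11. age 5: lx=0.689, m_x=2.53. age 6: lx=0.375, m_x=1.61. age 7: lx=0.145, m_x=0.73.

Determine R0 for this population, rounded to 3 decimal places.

8.550

lx·mx by age: 0, 0, 2.17012, 2.13145, 1.79561, 1.74317, 0.60375, 0.10585
R0 = Σ lx·mx = 8.54995 → 8.550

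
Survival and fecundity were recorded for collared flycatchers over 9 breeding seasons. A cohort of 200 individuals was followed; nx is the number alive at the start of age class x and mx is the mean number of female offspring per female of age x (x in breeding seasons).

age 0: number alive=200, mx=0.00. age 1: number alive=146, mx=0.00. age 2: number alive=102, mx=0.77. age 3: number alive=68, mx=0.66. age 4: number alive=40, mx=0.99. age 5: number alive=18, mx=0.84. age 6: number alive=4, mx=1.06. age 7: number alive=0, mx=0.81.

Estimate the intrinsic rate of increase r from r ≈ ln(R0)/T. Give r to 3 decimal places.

-0.031

lx = nx/n0 = nx/200: 1, 0.73, 0.51, 0.34, 0.2, 0.09, 0.02, 0
R0 = Σ lx·mx = 0 + 0 + 0.3927 + 0.2244 + 0.198 + 0.0756 + 0.0212 + 0 = 0.9119
Σ x·lx·mx = 2.7558; T = 2.7558/0.9119 = 3.02204…
r ≈ ln(R0)/T = ln(0.9119)/3.02204… = -0.03052… → -0.031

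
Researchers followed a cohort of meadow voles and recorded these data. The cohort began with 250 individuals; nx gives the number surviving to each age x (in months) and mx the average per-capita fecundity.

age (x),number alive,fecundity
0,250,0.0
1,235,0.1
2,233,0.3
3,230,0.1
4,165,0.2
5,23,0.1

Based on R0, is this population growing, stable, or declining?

lx = nx/n0 = nx/250: 1, 0.94, 0.932, 0.92, 0.66, 0.092
R0 = Σ lx·mx = 0 + 0.094 + 0.2796 + 0.092 + 0.132 + 0.0092 = 0.6068
R0 < 1, so the population is declining.

declining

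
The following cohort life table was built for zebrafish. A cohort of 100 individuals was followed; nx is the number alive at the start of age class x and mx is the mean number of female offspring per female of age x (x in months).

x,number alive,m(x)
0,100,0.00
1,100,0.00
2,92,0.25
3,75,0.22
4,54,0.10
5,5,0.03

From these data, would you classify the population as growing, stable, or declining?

declining

lx = nx/n0 = nx/100: 1, 1, 0.92, 0.75, 0.54, 0.05
R0 = Σ lx·mx = 0 + 0 + 0.23 + 0.165 + 0.054 + 0.0015 = 0.4505
R0 < 1, so the population is declining.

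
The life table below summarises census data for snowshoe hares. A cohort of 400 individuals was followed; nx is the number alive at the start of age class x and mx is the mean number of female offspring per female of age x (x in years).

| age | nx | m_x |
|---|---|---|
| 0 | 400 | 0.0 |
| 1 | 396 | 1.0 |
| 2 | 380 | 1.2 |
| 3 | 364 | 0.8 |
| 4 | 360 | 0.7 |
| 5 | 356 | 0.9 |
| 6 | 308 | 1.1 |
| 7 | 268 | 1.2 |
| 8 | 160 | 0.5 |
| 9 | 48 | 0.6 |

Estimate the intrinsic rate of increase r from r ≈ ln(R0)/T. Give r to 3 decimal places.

lx = nx/n0 = nx/400: 1, 0.99, 0.95, 0.91, 0.9, 0.89, 0.77, 0.67, 0.4, 0.12
R0 = Σ lx·mx = 0 + 0.99 + 1.14 + 0.728 + 0.63 + 0.801 + 0.847 + 0.804 + 0.2 + 0.072 = 6.212
Σ x·lx·mx = 24.937; T = 24.937/6.212 = 4.01433…
r ≈ ln(R0)/T = ln(6.212)/4.01433… = 0.45499… → 0.455

0.455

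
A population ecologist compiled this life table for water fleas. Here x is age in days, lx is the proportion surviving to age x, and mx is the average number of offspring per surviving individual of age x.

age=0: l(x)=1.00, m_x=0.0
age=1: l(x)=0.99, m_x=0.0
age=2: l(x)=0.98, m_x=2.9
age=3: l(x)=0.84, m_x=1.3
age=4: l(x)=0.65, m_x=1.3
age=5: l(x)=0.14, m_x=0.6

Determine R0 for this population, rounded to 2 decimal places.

lx·mx by age: 0, 0, 2.842, 1.092, 0.845, 0.084
R0 = Σ lx·mx = 4.863 → 4.86

4.86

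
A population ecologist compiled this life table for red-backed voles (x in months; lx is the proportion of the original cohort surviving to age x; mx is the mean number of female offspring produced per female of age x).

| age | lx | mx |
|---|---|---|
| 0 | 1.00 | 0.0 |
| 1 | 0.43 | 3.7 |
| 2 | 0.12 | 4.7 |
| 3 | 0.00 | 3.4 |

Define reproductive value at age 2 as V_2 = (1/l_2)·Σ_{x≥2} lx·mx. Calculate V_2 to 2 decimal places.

lx·mx for x ≥ 2: 0.564, 0 → sum = 0.564
V_2 = 0.564 / l_2 = 0.564 / 0.12 = 4.7 → 4.70

4.70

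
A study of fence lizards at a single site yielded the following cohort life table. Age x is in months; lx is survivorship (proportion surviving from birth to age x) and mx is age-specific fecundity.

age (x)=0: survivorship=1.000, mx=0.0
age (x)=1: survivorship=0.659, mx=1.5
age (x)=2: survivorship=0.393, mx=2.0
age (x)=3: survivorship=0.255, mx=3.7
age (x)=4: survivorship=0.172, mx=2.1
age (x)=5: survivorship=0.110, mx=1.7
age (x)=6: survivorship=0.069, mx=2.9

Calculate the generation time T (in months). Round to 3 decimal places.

lx·mx: 0, 0.9885, 0.786, 0.9435, 0.3612, 0.187, 0.2001 → R0 = 3.4663
x·lx·mx: 0, 0.9885, 1.572, 2.8305, 1.4448, 0.935, 1.2006 → Σ = 8.9714
T = 8.9714 / 3.4663 = 2.588178… → 2.588

2.588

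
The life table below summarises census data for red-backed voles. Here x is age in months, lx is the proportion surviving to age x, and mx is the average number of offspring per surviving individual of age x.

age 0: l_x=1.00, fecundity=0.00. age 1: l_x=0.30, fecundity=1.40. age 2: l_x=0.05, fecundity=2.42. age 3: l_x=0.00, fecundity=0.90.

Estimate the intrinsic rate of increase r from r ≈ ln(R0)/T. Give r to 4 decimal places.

R0 = Σ lx·mx = 0 + 0.42 + 0.121 + 0 = 0.541
Σ x·lx·mx = 0.662; T = 0.662/0.541 = 1.22366…
r ≈ ln(R0)/T = ln(0.541)/1.22366… = -0.502048… → -0.5020

-0.5020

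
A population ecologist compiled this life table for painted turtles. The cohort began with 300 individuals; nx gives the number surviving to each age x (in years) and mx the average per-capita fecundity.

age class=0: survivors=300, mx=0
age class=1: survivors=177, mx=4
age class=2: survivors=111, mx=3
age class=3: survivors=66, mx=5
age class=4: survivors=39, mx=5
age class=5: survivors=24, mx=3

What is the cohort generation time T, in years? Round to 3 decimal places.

lx = nx/n0 = nx/300: 1, 0.59, 0.37, 0.22, 0.13, 0.08
lx·mx: 0, 2.36, 1.11, 1.1, 0.65, 0.24 → R0 = 5.46
x·lx·mx: 0, 2.36, 2.22, 3.3, 2.6, 1.2 → Σ = 11.68
T = 11.68 / 5.46 = 2.139194… → 2.139

2.139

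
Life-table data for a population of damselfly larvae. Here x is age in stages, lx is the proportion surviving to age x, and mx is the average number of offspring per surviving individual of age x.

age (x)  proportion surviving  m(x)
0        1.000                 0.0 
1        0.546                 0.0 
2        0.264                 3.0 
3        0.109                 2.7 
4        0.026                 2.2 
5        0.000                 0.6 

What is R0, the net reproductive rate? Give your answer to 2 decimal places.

1.14

lx·mx by age: 0, 0, 0.792, 0.2943, 0.0572, 0
R0 = Σ lx·mx = 1.1435 → 1.14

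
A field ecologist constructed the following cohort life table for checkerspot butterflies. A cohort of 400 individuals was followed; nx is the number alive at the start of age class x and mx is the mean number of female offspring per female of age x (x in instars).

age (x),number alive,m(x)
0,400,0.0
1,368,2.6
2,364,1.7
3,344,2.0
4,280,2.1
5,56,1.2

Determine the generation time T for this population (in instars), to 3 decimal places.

2.380

lx = nx/n0 = nx/400: 1, 0.92, 0.91, 0.86, 0.7, 0.14
lx·mx: 0, 2.392, 1.547, 1.72, 1.47, 0.168 → R0 = 7.297
x·lx·mx: 0, 2.392, 3.094, 5.16, 5.88, 0.84 → Σ = 17.366
T = 17.366 / 7.297 = 2.379882… → 2.380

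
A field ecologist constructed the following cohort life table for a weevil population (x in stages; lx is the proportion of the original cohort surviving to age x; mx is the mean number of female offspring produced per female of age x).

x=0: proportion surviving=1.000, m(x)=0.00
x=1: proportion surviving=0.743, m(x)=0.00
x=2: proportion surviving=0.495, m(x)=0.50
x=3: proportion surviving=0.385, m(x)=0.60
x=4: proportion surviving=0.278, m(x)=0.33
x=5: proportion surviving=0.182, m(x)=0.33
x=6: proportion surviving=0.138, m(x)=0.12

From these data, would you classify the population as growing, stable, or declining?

declining

R0 = Σ lx·mx = 0 + 0 + 0.2475 + 0.231 + 0.09174 + 0.06006 + 0.01656 = 0.64686
R0 < 1, so the population is declining.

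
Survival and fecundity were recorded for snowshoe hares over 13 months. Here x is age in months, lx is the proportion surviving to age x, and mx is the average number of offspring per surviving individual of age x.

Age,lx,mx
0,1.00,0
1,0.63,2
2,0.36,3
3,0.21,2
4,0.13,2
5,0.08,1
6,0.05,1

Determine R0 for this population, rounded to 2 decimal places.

3.15

lx·mx by age: 0, 1.26, 1.08, 0.42, 0.26, 0.08, 0.05
R0 = Σ lx·mx = 3.15 → 3.15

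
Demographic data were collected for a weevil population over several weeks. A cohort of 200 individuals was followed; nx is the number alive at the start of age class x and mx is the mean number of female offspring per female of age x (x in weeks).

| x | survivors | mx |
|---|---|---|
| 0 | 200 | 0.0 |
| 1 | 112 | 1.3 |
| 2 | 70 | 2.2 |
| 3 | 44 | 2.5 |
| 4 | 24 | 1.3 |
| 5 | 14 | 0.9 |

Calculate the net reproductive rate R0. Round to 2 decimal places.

lx = nx/n0 = nx/200: 1, 0.56, 0.35, 0.22, 0.12, 0.07
lx·mx by age: 0, 0.728, 0.77, 0.55, 0.156, 0.063
R0 = Σ lx·mx = 2.267 → 2.27

2.27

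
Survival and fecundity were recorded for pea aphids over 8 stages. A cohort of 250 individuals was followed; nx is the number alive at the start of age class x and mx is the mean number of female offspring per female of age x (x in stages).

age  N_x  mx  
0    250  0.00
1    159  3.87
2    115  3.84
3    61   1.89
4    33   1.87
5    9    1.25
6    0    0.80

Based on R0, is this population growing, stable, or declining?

growing

lx = nx/n0 = nx/250: 1, 0.636, 0.46, 0.244, 0.132, 0.036, 0
R0 = Σ lx·mx = 0 + 2.46132 + 1.7664 + 0.46116 + 0.24684 + 0.045 + 0 = 4.98072
R0 > 1, so the population is growing.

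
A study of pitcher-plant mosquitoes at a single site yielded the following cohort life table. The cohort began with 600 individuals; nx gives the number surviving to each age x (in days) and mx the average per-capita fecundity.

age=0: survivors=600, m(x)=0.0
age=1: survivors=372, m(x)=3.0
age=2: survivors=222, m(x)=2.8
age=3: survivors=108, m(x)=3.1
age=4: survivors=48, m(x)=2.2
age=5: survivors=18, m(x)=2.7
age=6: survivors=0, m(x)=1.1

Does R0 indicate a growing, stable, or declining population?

lx = nx/n0 = nx/600: 1, 0.62, 0.37, 0.18, 0.08, 0.03, 0
R0 = Σ lx·mx = 0 + 1.86 + 1.036 + 0.558 + 0.176 + 0.081 + 0 = 3.711
R0 > 1, so the population is growing.

growing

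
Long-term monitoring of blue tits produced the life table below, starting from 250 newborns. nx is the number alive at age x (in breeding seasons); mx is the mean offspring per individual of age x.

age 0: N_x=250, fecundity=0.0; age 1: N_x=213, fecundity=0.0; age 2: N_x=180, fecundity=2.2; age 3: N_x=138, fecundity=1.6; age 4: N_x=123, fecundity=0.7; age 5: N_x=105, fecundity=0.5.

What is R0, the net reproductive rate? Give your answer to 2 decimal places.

3.02

lx = nx/n0 = nx/250: 1, 0.852, 0.72, 0.552, 0.492, 0.42
lx·mx by age: 0, 0, 1.584, 0.8832, 0.3444, 0.21
R0 = Σ lx·mx = 3.0216 → 3.02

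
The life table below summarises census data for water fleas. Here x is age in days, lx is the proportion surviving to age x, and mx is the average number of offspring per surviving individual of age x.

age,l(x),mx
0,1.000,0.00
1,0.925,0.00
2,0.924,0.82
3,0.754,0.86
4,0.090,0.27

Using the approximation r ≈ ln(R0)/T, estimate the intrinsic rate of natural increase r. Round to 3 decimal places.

0.144

R0 = Σ lx·mx = 0 + 0 + 0.75768 + 0.64844 + 0.0243 = 1.43042
Σ x·lx·mx = 3.55788; T = 3.55788/1.43042 = 2.4873…
r ≈ ln(R0)/T = ln(1.43042)/2.4873… = 0.14392… → 0.144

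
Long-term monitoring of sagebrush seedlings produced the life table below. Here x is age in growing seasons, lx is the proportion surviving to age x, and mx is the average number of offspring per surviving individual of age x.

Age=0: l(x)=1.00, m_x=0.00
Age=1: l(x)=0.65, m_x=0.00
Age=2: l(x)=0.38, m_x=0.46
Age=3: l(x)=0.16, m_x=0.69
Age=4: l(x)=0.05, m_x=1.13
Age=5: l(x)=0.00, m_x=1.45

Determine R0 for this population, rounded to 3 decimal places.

0.342

lx·mx by age: 0, 0, 0.1748, 0.1104, 0.0565, 0
R0 = Σ lx·mx = 0.3417 → 0.342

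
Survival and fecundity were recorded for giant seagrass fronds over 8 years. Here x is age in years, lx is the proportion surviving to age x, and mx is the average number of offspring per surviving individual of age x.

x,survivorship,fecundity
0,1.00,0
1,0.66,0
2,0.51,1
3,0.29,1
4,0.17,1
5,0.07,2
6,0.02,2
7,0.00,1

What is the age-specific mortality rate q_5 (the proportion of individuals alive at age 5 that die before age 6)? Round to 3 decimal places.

q_5 = (l_5 − l_6) / l_5 = (0.07 − 0.02) / 0.07
     = 0.05 / 0.07 = 0.714286… → 0.714

0.714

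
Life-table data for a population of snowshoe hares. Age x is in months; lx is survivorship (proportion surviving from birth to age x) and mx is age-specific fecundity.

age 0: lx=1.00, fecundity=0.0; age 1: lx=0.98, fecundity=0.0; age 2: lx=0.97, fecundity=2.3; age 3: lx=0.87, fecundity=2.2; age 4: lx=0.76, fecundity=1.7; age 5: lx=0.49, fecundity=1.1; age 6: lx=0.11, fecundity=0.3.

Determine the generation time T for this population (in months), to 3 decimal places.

lx·mx: 0, 0, 2.231, 1.914, 1.292, 0.539, 0.033 → R0 = 6.009
x·lx·mx: 0, 0, 4.462, 5.742, 5.168, 2.695, 0.198 → Σ = 18.265
T = 18.265 / 6.009 = 3.039607… → 3.040

3.040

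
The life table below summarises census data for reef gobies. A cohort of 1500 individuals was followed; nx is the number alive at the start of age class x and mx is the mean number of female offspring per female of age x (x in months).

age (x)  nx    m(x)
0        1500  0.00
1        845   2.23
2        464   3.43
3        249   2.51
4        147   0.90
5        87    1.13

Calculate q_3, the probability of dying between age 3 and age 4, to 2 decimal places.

lx = nx/n0 = nx/1500: 1, 0.56333…, 0.30933…, 0.166, 0.098, 0.058
q_3 = (l_3 − l_4) / l_3 = (0.166 − 0.098) / 0.166
     = 0.068 / 0.166 = 0.409639… → 0.41

0.41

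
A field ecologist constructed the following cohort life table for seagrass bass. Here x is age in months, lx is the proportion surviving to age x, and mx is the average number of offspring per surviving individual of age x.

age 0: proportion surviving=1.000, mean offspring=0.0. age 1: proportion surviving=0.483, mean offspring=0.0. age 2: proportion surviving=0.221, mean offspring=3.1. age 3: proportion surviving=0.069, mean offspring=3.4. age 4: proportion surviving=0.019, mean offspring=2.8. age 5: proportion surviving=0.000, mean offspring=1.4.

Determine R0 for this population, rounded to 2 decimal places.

0.97

lx·mx by age: 0, 0, 0.6851, 0.2346, 0.0532, 0
R0 = Σ lx·mx = 0.9729 → 0.97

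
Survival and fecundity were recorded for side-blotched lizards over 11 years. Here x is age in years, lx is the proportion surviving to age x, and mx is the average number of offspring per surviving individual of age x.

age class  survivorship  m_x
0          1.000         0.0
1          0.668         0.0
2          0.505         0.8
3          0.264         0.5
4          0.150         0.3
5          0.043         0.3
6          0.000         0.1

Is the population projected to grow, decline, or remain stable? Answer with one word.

declining

R0 = Σ lx·mx = 0 + 0 + 0.404 + 0.132 + 0.045 + 0.0129 + 0 = 0.5939
R0 < 1, so the population is declining.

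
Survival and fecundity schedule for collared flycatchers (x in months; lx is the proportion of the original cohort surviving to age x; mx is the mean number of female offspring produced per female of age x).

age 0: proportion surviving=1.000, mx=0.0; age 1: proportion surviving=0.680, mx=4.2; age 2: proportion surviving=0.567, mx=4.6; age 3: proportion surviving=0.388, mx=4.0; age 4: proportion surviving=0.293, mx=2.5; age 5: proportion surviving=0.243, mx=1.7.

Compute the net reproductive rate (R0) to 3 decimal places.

8.162

lx·mx by age: 0, 2.856, 2.6082, 1.552, 0.7325, 0.4131
R0 = Σ lx·mx = 8.1618 → 8.162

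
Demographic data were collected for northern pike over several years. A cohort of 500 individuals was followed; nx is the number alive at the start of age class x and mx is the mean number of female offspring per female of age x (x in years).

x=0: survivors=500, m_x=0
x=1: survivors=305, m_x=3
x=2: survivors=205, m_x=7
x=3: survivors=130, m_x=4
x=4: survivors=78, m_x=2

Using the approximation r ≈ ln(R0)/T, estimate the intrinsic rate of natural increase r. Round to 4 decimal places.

lx = nx/n0 = nx/500: 1, 0.61, 0.41, 0.26, 0.156
R0 = Σ lx·mx = 0 + 1.83 + 2.87 + 1.04 + 0.312 = 6.052
Σ x·lx·mx = 11.938; T = 11.938/6.052 = 1.97257…
r ≈ ln(R0)/T = ln(6.052)/1.97257… = 0.912712… → 0.9127

0.9127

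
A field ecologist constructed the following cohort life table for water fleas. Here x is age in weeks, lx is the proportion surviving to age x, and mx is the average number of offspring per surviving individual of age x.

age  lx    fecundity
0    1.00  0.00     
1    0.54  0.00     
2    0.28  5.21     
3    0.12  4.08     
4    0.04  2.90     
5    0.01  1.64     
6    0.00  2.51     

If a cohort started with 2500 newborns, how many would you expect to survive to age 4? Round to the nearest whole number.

Expected survivors = N0 · l_4 = 2500 × 0.04 = 100 → 100

100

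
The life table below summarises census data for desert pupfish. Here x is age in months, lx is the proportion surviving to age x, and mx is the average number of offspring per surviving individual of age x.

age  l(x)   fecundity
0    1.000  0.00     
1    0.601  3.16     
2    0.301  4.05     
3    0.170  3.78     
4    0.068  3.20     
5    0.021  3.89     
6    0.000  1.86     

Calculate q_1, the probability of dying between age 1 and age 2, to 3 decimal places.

q_1 = (l_1 − l_2) / l_1 = (0.601 − 0.301) / 0.601
     = 0.3 / 0.601 = 0.499168… → 0.499

0.499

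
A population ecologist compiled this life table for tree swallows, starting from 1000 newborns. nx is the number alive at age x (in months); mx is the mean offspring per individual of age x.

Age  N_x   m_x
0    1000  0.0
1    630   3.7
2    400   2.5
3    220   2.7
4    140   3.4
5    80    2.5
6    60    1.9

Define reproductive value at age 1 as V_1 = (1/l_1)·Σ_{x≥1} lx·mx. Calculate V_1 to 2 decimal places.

7.48

lx = nx/n0 = nx/1000: 1, 0.63, 0.4, 0.22, 0.14, 0.08, 0.06
lx·mx for x ≥ 1: 2.331, 1, 0.594, 0.476, 0.2, 0.114 → sum = 4.715
V_1 = 4.715 / l_1 = 4.715 / 0.63 = 7.484127… → 7.48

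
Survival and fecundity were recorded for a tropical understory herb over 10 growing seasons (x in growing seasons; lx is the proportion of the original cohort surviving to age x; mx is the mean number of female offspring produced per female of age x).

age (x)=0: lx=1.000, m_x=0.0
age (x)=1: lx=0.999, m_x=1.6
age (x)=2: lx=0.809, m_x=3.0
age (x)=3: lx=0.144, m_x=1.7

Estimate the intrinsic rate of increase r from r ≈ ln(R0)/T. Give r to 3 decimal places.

0.863

R0 = Σ lx·mx = 0 + 1.5984 + 2.427 + 0.2448 = 4.2702
Σ x·lx·mx = 7.1868; T = 7.1868/4.2702 = 1.68301…
r ≈ ln(R0)/T = ln(4.2702)/1.68301… = 0.86254… → 0.863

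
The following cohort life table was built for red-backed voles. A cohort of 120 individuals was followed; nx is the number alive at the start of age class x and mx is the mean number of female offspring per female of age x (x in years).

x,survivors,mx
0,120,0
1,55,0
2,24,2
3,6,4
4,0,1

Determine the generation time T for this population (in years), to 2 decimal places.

lx = nx/n0 = nx/120: 1, 0.45833…, 0.2, 0.05, 0
lx·mx: 0, 0, 0.4, 0.2, 0 → R0 = 0.6…
x·lx·mx: 0, 0, 0.8, 0.6, 0 → Σ = 1.4…
T = 1.4… / 0.6… = 2.333333… → 2.33

2.33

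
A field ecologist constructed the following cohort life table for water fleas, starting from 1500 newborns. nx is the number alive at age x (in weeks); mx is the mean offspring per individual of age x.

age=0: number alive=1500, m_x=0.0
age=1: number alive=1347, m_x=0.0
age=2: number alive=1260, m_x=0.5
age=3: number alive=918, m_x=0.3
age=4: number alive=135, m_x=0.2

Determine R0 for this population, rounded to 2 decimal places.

lx = nx/n0 = nx/1500: 1, 0.898, 0.84, 0.612, 0.09
lx·mx by age: 0, 0, 0.42, 0.1836, 0.018
R0 = Σ lx·mx = 0.6216 → 0.62

0.62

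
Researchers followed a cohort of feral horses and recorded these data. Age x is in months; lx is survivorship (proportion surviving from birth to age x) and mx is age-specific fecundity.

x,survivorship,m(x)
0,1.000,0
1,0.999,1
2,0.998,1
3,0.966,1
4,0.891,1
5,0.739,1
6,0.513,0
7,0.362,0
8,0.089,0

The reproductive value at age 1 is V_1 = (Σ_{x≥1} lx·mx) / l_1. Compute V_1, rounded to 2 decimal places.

lx·mx for x ≥ 1: 0.999, 0.998, 0.966, 0.891, 0.739, 0, 0, 0 → sum = 4.593
V_1 = 4.593 / l_1 = 4.593 / 0.999 = 4.597598… → 4.60

4.60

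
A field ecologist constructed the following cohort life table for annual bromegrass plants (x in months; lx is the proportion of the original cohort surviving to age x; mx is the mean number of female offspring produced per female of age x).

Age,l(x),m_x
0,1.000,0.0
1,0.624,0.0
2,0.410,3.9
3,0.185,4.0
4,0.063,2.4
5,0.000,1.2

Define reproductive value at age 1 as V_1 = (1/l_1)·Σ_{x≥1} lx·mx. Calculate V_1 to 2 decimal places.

3.99

lx·mx for x ≥ 1: 0, 1.599, 0.74, 0.1512, 0 → sum = 2.4902
V_1 = 2.4902 / l_1 = 2.4902 / 0.624 = 3.990705… → 3.99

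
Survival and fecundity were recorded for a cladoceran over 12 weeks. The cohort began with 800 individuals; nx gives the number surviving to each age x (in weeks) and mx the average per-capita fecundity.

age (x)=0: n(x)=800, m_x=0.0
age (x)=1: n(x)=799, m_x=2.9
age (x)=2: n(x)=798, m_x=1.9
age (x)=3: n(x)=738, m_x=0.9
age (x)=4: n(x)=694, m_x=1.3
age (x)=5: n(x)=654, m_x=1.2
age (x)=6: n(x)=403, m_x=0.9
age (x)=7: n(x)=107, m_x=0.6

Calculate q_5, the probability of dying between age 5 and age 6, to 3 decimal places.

lx = nx/n0 = nx/800: 1, 0.99875, 0.9975, 0.9225, 0.8675, 0.8175, 0.50375, 0.13375
q_5 = (l_5 − l_6) / l_5 = (0.8175 − 0.50375) / 0.8175
     = 0.31375 / 0.8175 = 0.383792… → 0.384

0.384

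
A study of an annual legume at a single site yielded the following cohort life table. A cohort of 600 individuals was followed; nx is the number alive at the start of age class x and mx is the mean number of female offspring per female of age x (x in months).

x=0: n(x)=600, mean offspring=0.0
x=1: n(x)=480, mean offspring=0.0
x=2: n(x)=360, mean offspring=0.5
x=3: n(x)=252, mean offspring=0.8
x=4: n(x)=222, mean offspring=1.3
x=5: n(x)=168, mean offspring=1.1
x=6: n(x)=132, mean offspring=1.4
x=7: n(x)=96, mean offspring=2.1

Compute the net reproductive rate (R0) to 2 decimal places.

2.07

lx = nx/n0 = nx/600: 1, 0.8, 0.6, 0.42, 0.37, 0.28, 0.22, 0.16
lx·mx by age: 0, 0, 0.3, 0.336, 0.481, 0.308, 0.308, 0.336
R0 = Σ lx·mx = 2.069 → 2.07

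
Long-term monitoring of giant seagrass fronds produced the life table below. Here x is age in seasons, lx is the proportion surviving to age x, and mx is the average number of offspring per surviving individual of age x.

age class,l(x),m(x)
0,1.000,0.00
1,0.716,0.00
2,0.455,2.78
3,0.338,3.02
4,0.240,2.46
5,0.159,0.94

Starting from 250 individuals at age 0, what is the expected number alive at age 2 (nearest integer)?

Expected survivors = N0 · l_2 = 250 × 0.455 = 113.75 → 114

114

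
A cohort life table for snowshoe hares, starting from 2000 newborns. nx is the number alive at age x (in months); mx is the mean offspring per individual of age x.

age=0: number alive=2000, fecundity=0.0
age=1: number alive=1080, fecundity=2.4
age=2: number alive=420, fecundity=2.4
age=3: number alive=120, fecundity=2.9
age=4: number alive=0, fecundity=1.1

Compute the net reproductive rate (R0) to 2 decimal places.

1.97

lx = nx/n0 = nx/2000: 1, 0.54, 0.21, 0.06, 0
lx·mx by age: 0, 1.296, 0.504, 0.174, 0
R0 = Σ lx·mx = 1.974 → 1.97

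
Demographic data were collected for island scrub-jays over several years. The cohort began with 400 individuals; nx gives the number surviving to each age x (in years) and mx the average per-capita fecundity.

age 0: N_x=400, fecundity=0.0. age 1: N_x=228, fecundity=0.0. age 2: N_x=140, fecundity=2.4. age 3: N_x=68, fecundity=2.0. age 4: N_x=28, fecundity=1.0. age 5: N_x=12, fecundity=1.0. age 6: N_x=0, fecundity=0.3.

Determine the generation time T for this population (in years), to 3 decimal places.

lx = nx/n0 = nx/400: 1, 0.57, 0.35, 0.17, 0.07, 0.03, 0
lx·mx: 0, 0, 0.84, 0.34, 0.07, 0.03, 0 → R0 = 1.28
x·lx·mx: 0, 0, 1.68, 1.02, 0.28, 0.15, 0 → Σ = 3.13
T = 3.13 / 1.28 = 2.445313… → 2.445

2.445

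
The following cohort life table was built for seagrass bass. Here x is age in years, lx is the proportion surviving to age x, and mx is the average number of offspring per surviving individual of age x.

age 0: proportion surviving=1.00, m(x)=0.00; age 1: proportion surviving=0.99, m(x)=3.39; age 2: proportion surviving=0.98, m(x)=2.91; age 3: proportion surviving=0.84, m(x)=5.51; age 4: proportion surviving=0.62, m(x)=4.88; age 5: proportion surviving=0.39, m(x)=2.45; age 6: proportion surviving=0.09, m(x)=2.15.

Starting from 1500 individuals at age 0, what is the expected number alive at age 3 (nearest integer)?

1260

Expected survivors = N0 · l_3 = 1500 × 0.84 = 1260 → 1260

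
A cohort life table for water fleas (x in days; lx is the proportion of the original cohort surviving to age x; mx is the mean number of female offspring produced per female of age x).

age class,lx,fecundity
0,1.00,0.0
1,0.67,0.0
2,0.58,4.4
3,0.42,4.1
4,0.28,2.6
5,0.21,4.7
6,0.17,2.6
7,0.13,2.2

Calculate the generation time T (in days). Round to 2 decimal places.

3.39

lx·mx: 0, 0, 2.552, 1.722, 0.728, 0.987, 0.442, 0.286 → R0 = 6.717
x·lx·mx: 0, 0, 5.104, 5.166, 2.912, 4.935, 2.652, 2.002 → Σ = 22.771
T = 22.771 / 6.717 = 3.390055… → 3.39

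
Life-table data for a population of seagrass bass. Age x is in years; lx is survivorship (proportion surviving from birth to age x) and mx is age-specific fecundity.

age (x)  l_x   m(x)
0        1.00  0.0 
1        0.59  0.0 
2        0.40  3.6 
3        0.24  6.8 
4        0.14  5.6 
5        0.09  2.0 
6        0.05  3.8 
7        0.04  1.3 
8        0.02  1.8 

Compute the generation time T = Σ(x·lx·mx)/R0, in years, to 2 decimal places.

3.15

lx·mx: 0, 0, 1.44, 1.632, 0.784, 0.18, 0.19, 0.052, 0.036 → R0 = 4.314
x·lx·mx: 0, 0, 2.88, 4.896, 3.136, 0.9, 1.14, 0.364, 0.288 → Σ = 13.604
T = 13.604 / 4.314 = 3.153454… → 3.15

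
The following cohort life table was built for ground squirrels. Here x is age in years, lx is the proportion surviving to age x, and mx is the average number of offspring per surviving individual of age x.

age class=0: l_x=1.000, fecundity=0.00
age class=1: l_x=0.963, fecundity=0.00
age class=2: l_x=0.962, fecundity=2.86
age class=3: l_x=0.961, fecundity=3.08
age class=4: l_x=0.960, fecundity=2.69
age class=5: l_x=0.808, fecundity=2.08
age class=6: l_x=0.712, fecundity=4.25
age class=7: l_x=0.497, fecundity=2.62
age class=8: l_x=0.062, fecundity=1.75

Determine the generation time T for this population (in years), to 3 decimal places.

4.251

lx·mx: 0, 0, 2.75132, 2.95988, 2.5824, 1.68064, 3.026, 1.30214, 0.1085 → R0 = 14.41088
x·lx·mx: 0, 0, 5.50264, 8.87964, 10.3296, 8.4032, 18.156, 9.11498, 0.868 → Σ = 61.25406
T = 61.25406 / 14.41088 = 4.250543… → 4.251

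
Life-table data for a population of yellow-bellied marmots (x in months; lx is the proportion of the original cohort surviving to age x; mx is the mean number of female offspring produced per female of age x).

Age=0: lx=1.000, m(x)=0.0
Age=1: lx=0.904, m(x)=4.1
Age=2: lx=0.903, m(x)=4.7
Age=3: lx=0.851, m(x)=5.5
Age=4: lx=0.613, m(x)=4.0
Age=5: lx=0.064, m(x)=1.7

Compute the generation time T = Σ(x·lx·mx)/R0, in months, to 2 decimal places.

2.41

lx·mx: 0, 3.7064, 4.2441, 4.6805, 2.452, 0.1088 → R0 = 15.1918
x·lx·mx: 0, 3.7064, 8.4882, 14.0415, 9.808, 0.544 → Σ = 36.5881
T = 36.5881 / 15.1918 = 2.408411… → 2.41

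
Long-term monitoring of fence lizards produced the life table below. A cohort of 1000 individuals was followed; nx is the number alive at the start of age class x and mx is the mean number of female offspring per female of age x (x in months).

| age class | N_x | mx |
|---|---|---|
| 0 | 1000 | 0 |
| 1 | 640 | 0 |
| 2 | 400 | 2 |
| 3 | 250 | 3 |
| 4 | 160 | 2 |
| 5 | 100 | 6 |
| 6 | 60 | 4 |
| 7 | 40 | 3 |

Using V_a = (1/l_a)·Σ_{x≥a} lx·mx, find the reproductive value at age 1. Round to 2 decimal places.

4.42

lx = nx/n0 = nx/1000: 1, 0.64, 0.4, 0.25, 0.16, 0.1, 0.06, 0.04
lx·mx for x ≥ 1: 0, 0.8, 0.75, 0.32, 0.6, 0.24, 0.12 → sum = 2.83
V_1 = 2.83 / l_1 = 2.83 / 0.64 = 4.421875 → 4.42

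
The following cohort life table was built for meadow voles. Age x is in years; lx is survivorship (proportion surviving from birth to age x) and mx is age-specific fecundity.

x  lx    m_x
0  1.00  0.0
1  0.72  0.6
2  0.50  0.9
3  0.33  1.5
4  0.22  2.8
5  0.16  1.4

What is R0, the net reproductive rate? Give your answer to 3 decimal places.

2.217

lx·mx by age: 0, 0.432, 0.45, 0.495, 0.616, 0.224
R0 = Σ lx·mx = 2.217 → 2.217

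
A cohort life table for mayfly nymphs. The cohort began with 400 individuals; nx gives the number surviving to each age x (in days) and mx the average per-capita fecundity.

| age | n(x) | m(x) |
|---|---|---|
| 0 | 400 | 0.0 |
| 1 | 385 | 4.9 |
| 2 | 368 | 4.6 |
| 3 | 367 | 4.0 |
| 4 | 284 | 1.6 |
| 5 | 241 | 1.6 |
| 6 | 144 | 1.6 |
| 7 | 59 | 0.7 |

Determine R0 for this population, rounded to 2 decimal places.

15.40

lx = nx/n0 = nx/400: 1, 0.9625, 0.92, 0.9175, 0.71, 0.6025, 0.36, 0.1475
lx·mx by age: 0, 4.71625, 4.232, 3.67, 1.136, 0.964, 0.576, 0.10325
R0 = Σ lx·mx = 15.3975 → 15.40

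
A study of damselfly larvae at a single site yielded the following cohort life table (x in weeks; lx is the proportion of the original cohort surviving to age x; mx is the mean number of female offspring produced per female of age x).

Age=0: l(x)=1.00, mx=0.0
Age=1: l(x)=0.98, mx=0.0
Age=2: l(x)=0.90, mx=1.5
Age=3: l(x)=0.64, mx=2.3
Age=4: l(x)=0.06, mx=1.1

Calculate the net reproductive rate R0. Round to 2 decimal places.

lx·mx by age: 0, 0, 1.35, 1.472, 0.066
R0 = Σ lx·mx = 2.888 → 2.89

2.89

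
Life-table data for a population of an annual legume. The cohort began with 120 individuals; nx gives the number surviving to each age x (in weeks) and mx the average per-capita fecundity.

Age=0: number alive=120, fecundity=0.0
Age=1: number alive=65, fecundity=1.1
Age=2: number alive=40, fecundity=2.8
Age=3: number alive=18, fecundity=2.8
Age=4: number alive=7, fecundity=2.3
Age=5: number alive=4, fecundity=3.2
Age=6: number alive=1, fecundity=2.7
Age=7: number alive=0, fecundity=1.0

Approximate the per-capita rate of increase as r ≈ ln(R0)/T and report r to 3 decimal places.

lx = nx/n0 = nx/120: 1, 0.54167…, 0.33333…, 0.15, 0.05833…, 0.03333…, 0.00833…, 0
R0 = Σ lx·mx = 0 + 0.59583… + 0.93333… + 0.42 + 0.13417… + 0.10667… + 0.0225… + 0 = 2.2125…
Σ x·lx·mx = 4.9275…; T = 4.9275…/2.2125… = 2.22712…
r ≈ ln(R0)/T = ln(2.2125…)/2.22712… = 0.35657… → 0.357

0.357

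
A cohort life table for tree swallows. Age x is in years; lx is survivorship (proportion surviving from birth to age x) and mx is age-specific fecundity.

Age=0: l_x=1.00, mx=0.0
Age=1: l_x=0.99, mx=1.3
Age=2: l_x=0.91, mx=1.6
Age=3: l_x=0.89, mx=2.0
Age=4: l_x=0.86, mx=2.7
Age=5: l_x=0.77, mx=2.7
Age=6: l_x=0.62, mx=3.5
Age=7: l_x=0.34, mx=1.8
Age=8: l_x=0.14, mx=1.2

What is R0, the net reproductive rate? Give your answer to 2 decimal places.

lx·mx by age: 0, 1.287, 1.456, 1.78, 2.322, 2.079, 2.17, 0.612, 0.168
R0 = Σ lx·mx = 11.874 → 11.87

11.87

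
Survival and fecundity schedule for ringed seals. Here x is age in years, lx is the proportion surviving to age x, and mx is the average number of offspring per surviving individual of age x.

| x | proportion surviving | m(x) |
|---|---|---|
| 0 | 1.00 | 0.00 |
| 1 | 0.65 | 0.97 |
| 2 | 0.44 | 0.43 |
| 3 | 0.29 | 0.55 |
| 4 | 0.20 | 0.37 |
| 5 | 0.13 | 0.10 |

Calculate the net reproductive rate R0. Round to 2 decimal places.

1.07

lx·mx by age: 0, 0.6305, 0.1892, 0.1595, 0.074, 0.013
R0 = Σ lx·mx = 1.0662 → 1.07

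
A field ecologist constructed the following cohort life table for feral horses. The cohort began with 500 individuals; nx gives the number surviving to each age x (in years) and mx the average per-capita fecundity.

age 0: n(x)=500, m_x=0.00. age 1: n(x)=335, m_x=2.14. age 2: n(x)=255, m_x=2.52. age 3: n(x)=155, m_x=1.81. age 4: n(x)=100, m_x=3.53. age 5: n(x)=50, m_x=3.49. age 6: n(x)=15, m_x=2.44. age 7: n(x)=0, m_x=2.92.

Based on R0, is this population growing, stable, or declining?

lx = nx/n0 = nx/500: 1, 0.67, 0.51, 0.31, 0.2, 0.1, 0.03, 0
R0 = Σ lx·mx = 0 + 1.4338 + 1.2852 + 0.5611 + 0.706 + 0.349 + 0.0732 + 0 = 4.4083
R0 > 1, so the population is growing.

growing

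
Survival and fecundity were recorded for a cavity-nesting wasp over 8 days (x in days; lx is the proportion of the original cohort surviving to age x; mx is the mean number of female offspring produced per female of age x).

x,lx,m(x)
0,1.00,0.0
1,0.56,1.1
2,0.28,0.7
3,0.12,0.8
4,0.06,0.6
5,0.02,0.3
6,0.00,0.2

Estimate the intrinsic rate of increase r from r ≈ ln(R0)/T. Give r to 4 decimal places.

R0 = Σ lx·mx = 0 + 0.616 + 0.196 + 0.096 + 0.036 + 0.006 + 0 = 0.95
Σ x·lx·mx = 1.47; T = 1.47/0.95 = 1.54737…
r ≈ ln(R0)/T = ln(0.95)/1.54737… = -0.033149… → -0.0331

-0.0331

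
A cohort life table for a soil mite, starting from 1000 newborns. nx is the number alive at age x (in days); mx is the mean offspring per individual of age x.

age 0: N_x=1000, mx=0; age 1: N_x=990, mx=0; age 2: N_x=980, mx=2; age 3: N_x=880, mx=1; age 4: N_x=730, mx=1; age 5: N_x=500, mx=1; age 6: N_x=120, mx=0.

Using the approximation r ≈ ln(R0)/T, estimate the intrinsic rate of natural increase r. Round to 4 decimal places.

lx = nx/n0 = nx/1000: 1, 0.99, 0.98, 0.88, 0.73, 0.5, 0.12
R0 = Σ lx·mx = 0 + 0 + 1.96 + 0.88 + 0.73 + 0.5 + 0 = 4.07
Σ x·lx·mx = 11.98; T = 11.98/4.07 = 2.94349…
r ≈ ln(R0)/T = ln(4.07)/2.94349… = 0.476864… → 0.4769

0.4769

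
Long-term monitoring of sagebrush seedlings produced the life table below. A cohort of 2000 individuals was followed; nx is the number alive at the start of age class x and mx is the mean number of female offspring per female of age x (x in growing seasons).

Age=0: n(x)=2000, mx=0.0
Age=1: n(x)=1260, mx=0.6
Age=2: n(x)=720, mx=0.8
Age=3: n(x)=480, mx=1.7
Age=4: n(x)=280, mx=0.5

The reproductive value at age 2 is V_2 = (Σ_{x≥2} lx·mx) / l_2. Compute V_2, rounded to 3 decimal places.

lx = nx/n0 = nx/2000: 1, 0.63, 0.36, 0.24, 0.14
lx·mx for x ≥ 2: 0.288, 0.408, 0.07 → sum = 0.766
V_2 = 0.766 / l_2 = 0.766 / 0.36 = 2.127778… → 2.128

2.128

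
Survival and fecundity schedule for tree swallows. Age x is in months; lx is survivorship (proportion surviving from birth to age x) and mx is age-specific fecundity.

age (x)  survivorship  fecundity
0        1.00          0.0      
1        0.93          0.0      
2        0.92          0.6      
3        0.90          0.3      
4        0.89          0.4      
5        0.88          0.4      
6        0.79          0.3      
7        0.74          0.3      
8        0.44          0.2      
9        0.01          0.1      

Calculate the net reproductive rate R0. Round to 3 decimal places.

lx·mx by age: 0, 0, 0.552, 0.27, 0.356, 0.352, 0.237, 0.222, 0.088, 0.001
R0 = Σ lx·mx = 2.078 → 2.078

2.078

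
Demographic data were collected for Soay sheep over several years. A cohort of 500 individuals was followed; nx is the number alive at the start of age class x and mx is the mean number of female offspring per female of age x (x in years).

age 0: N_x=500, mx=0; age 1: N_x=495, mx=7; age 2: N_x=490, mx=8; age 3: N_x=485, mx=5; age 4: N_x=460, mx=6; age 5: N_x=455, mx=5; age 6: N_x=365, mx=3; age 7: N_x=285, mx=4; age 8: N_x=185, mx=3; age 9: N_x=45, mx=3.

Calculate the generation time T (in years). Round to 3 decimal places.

lx = nx/n0 = nx/500: 1, 0.99, 0.98, 0.97, 0.92, 0.91, 0.73, 0.57, 0.37, 0.09
lx·mx: 0, 6.93, 7.84, 4.85, 5.52, 4.55, 2.19, 2.28, 1.11, 0.27 → R0 = 35.54
x·lx·mx: 0, 6.93, 15.68, 14.55, 22.08, 22.75, 13.14, 15.96, 8.88, 2.43 → Σ = 122.4
T = 122.4 / 35.54 = 3.444007… → 3.444

3.444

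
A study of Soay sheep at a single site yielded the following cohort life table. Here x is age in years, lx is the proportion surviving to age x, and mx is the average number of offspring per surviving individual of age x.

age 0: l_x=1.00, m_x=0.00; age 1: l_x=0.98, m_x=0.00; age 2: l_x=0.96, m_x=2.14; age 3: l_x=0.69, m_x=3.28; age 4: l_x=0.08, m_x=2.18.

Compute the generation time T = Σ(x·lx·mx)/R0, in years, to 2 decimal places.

lx·mx: 0, 0, 2.0544, 2.2632, 0.1744 → R0 = 4.492
x·lx·mx: 0, 0, 4.1088, 6.7896, 0.6976 → Σ = 11.596
T = 11.596 / 4.492 = 2.581478… → 2.58

2.58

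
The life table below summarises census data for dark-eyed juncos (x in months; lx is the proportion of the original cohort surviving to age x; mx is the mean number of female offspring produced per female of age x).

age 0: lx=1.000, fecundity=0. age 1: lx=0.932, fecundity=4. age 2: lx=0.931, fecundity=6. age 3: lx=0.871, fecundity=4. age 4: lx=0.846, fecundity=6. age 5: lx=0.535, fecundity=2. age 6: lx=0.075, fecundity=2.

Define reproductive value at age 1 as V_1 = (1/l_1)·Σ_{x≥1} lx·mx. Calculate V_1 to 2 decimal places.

lx·mx for x ≥ 1: 3.728, 5.586, 3.484, 5.076, 1.07, 0.15 → sum = 19.094
V_1 = 19.094 / l_1 = 19.094 / 0.932 = 20.487124… → 20.49

20.49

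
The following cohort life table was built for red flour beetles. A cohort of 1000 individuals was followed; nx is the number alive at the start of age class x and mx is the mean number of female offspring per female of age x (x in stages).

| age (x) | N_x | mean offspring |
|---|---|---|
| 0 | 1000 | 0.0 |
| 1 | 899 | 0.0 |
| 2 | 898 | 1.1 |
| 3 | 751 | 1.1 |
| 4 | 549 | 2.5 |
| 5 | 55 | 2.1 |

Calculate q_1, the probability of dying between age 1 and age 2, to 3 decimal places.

0.001

lx = nx/n0 = nx/1000: 1, 0.899, 0.898, 0.751, 0.549, 0.055
q_1 = (l_1 − l_2) / l_1 = (0.899 − 0.898) / 0.899
     = 0.001 / 0.899 = 0.001112… → 0.001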